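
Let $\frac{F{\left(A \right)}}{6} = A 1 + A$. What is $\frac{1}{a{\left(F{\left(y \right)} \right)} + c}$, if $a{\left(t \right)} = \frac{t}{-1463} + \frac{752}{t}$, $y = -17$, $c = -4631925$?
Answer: $- \frac{74613}{345602084665} \approx -2.1589 \cdot 10^{-7}$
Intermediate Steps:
$F{\left(A \right)} = 12 A$ ($F{\left(A \right)} = 6 \left(A 1 + A\right) = 6 \left(A + A\right) = 6 \cdot 2 A = 12 A$)
$a{\left(t \right)} = \frac{752}{t} - \frac{t}{1463}$ ($a{\left(t \right)} = t \left(- \frac{1}{1463}\right) + \frac{752}{t} = - \frac{t}{1463} + \frac{752}{t} = \frac{752}{t} - \frac{t}{1463}$)
$\frac{1}{a{\left(F{\left(y \right)} \right)} + c} = \frac{1}{\left(\frac{752}{12 \left(-17\right)} - \frac{12 \left(-17\right)}{1463}\right) - 4631925} = \frac{1}{\left(\frac{752}{-204} - - \frac{204}{1463}\right) - 4631925} = \frac{1}{\left(752 \left(- \frac{1}{204}\right) + \frac{204}{1463}\right) - 4631925} = \frac{1}{\left(- \frac{188}{51} + \frac{204}{1463}\right) - 4631925} = \frac{1}{- \frac{264640}{74613} - 4631925} = \frac{1}{- \frac{345602084665}{74613}} = - \frac{74613}{345602084665}$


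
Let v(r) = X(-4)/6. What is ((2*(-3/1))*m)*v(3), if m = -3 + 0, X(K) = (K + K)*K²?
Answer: -384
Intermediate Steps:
X(K) = 2*K³ (X(K) = (2*K)*K² = 2*K³)
m = -3
v(r) = -64/3 (v(r) = (2*(-4)³)/6 = (2*(-64))*(⅙) = -128*⅙ = -64/3)
((2*(-3/1))*m)*v(3) = ((2*(-3/1))*(-3))*(-64/3) = ((2*(-3*1))*(-3))*(-64/3) = ((2*(-3))*(-3))*(-64/3) = -6*(-3)*(-64/3) = 18*(-64/3) = -384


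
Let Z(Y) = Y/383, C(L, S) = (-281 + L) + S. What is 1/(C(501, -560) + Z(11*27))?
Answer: -383/129923 ≈ -0.0029479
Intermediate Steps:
C(L, S) = -281 + L + S
Z(Y) = Y/383 (Z(Y) = Y*(1/383) = Y/383)
1/(C(501, -560) + Z(11*27)) = 1/((-281 + 501 - 560) + (11*27)/383) = 1/(-340 + (1/383)*297) = 1/(-340 + 297/383) = 1/(-129923/383) = -383/129923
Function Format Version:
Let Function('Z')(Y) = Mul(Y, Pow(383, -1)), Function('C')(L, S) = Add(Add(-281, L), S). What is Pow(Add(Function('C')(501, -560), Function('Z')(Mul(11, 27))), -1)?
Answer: Rational(-383, 129923) ≈ -0.0029479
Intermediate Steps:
Function('C')(L, S) = Add(-281, L, S)
Function('Z')(Y) = Mul(Rational(1, 383), Y) (Function('Z')(Y) = Mul(Y, Rational(1, 383)) = Mul(Rational(1, 383), Y))
Pow(Add(Function('C')(501, -560), Function('Z')(Mul(11, 27))), -1) = Pow(Add(Add(-281, 501, -560), Mul(Rational(1, 383), Mul(11, 27))), -1) = Pow(Add(-340, Mul(Rational(1, 383), 297)), -1) = Pow(Add(-340, Rational(297, 383)), -1) = Pow(Rational(-129923, 383), -1) = Rational(-383, 129923)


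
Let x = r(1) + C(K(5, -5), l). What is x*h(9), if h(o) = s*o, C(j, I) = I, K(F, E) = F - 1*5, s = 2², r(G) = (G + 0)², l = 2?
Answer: 108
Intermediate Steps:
r(G) = G²
s = 4
K(F, E) = -5 + F (K(F, E) = F - 5 = -5 + F)
h(o) = 4*o
x = 3 (x = 1² + 2 = 1 + 2 = 3)
x*h(9) = 3*(4*9) = 3*36 = 108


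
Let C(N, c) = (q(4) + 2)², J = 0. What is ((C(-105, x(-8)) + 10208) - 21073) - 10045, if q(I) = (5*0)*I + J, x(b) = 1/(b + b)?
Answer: -20906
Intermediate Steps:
x(b) = 1/(2*b)
q(I) = 0 (q(I) = (5*0)*I + 0 = 0*I + 0 = 0 + 0 = 0)
C(N, c) = 4 (C(N, c) = (0 + 2)² = 2² = 4)
((C(-105, x(-8)) + 10208) - 21073) - 10045 = ((4 + 10208) - 21073) - 10045 = (10212 - 21073) - 10045 = -10861 - 10045 = -20906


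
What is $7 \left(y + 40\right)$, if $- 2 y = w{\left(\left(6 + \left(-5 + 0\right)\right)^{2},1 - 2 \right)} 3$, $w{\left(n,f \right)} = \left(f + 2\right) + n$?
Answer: $259$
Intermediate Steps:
$w{\left(n,f \right)} = 2 + f + n$ ($w{\left(n,f \right)} = \left(2 + f\right) + n = 2 + f + n$)
$y = -3$ ($y = - \frac{\left(2 + \left(1 - 2\right) + \left(6 + \left(-5 + 0\right)\right)^{2}\right) 3}{2} = - \frac{\left(2 + \left(1 - 2\right) + \left(6 - 5\right)^{2}\right) 3}{2} = - \frac{\left(2 - 1 + 1^{2}\right) 3}{2} = - \frac{\left(2 - 1 + 1\right) 3}{2} = - \frac{2 \cdot 3}{2} = \left(- \frac{1}{2}\right) 6 = -3$)
$7 \left(y + 40\right) = 7 \left(-3 + 40\right) = 7 \cdot 37 = 259$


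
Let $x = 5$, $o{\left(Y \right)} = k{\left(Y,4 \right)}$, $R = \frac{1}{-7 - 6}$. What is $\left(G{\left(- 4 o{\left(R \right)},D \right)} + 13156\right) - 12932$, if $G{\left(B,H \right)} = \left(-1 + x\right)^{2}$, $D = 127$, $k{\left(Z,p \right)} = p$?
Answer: $240$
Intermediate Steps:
$R = - \frac{1}{13}$ ($R = \frac{1}{-13} = - \frac{1}{13} \approx -0.076923$)
$o{\left(Y \right)} = 4$
$G{\left(B,H \right)} = 16$ ($G{\left(B,H \right)} = \left(-1 + 5\right)^{2} = 4^{2} = 16$)
$\left(G{\left(- 4 o{\left(R \right)},D \right)} + 13156\right) - 12932 = \left(16 + 13156\right) - 12932 = 13172 - 12932 = 240$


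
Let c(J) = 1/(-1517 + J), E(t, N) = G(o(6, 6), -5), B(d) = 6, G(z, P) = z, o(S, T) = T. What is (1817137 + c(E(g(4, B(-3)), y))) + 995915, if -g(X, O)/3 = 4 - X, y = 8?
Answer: 4250521571/1511 ≈ 2.8131e+6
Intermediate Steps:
g(X, O) = -12 + 3*X (g(X, O) = -3*(4 - X) = -12 + 3*X)
E(t, N) = 6
(1817137 + c(E(g(4, B(-3)), y))) + 995915 = (1817137 + 1/(-1517 + 6)) + 995915 = (1817137 + 1/(-1511)) + 995915 = (1817137 - 1/1511) + 995915 = 2745694006/1511 + 995915 = 4250521571/1511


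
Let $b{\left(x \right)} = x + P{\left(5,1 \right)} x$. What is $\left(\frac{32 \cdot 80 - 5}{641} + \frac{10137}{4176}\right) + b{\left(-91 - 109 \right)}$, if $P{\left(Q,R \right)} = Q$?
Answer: $- \frac{1065003901}{892272} \approx -1193.6$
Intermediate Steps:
$b{\left(x \right)} = 6 x$ ($b{\left(x \right)} = x + 5 x = 6 x$)
$\left(\frac{32 \cdot 80 - 5}{641} + \frac{10137}{4176}\right) + b{\left(-91 - 109 \right)} = \left(\frac{32 \cdot 80 - 5}{641} + \frac{10137}{4176}\right) + 6 \left(-91 - 109\right) = \left(\left(2560 - 5\right) \frac{1}{641} + 10137 \cdot \frac{1}{4176}\right) + 6 \left(-91 - 109\right) = \left(2555 \cdot \frac{1}{641} + \frac{3379}{1392}\right) + 6 \left(-200\right) = \left(\frac{2555}{641} + \frac{3379}{1392}\right) - 1200 = \frac{5722499}{892272} - 1200 = - \frac{1065003901}{892272}$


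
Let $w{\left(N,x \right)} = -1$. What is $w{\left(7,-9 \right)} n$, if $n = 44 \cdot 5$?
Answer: $-220$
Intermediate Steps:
$n = 220$
$w{\left(7,-9 \right)} n = \left(-1\right) 220 = -220$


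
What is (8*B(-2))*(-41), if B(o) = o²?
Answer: -1312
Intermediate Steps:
(8*B(-2))*(-41) = (8*(-2)²)*(-41) = (8*4)*(-41) = 32*(-41) = -1312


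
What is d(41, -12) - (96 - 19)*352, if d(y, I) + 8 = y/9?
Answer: -243967/9 ≈ -27107.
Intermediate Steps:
d(y, I) = -8 + y/9
d(41, -12) - (96 - 19)*352 = (-8 + (⅑)*41) - (96 - 19)*352 = (-8 + 41/9) - 77*352 = -31/9 - 1*27104 = -31/9 - 27104 = -243967/9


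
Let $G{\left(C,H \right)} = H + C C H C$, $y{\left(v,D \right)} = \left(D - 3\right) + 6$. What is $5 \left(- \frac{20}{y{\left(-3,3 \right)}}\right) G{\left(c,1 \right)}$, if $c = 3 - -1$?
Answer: $- \frac{3250}{3} \approx -1083.3$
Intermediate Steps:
$y{\left(v,D \right)} = 3 + D$ ($y{\left(v,D \right)} = \left(-3 + D\right) + 6 = 3 + D$)
$c = 4$ ($c = 3 + 1 = 4$)
$G{\left(C,H \right)} = H + H C^{3}$ ($G{\left(C,H \right)} = H + C^{2} H C = H + H C^{2} C = H + H C^{3}$)
$5 \left(- \frac{20}{y{\left(-3,3 \right)}}\right) G{\left(c,1 \right)} = 5 \left(- \frac{20}{3 + 3}\right) 1 \left(1 + 4^{3}\right) = 5 \left(- \frac{20}{6}\right) 1 \left(1 + 64\right) = 5 \left(\left(-20\right) \frac{1}{6}\right) 1 \cdot 65 = 5 \left(- \frac{10}{3}\right) 65 = \left(- \frac{50}{3}\right) 65 = - \frac{3250}{3}$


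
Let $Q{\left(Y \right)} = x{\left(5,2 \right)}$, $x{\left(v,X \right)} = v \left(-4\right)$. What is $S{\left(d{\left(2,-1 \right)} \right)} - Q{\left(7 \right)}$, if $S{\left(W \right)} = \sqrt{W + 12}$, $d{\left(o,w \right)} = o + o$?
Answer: $24$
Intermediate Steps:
$d{\left(o,w \right)} = 2 o$
$S{\left(W \right)} = \sqrt{12 + W}$
$x{\left(v,X \right)} = - 4 v$
$Q{\left(Y \right)} = -20$ ($Q{\left(Y \right)} = \left(-4\right) 5 = -20$)
$S{\left(d{\left(2,-1 \right)} \right)} - Q{\left(7 \right)} = \sqrt{12 + 2 \cdot 2} - -20 = \sqrt{12 + 4} + 20 = \sqrt{16} + 20 = 4 + 20 = 24$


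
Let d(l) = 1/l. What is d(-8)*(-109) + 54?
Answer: 541/8 ≈ 67.625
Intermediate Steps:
d(-8)*(-109) + 54 = -109/(-8) + 54 = -⅛*(-109) + 54 = 109/8 + 54 = 541/8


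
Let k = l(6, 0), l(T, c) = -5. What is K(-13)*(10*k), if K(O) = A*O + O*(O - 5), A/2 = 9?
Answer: 0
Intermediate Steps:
A = 18 (A = 2*9 = 18)
k = -5
K(O) = 18*O + O*(-5 + O) (K(O) = 18*O + O*(O - 5) = 18*O + O*(-5 + O))
K(-13)*(10*k) = (-13*(13 - 13))*(10*(-5)) = -13*0*(-50) = 0*(-50) = 0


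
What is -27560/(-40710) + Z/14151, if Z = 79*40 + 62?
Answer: 17372306/19202907 ≈ 0.90467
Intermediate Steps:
Z = 3222 (Z = 3160 + 62 = 3222)
-27560/(-40710) + Z/14151 = -27560/(-40710) + 3222/14151 = -27560*(-1/40710) + 3222*(1/14151) = 2756/4071 + 1074/4717 = 17372306/19202907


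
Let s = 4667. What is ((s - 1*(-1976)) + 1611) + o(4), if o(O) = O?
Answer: 8258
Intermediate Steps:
((s - 1*(-1976)) + 1611) + o(4) = ((4667 - 1*(-1976)) + 1611) + 4 = ((4667 + 1976) + 1611) + 4 = (6643 + 1611) + 4 = 8254 + 4 = 8258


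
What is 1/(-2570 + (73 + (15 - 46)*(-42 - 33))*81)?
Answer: 1/191668 ≈ 5.2174e-6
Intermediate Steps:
1/(-2570 + (73 + (15 - 46)*(-42 - 33))*81) = 1/(-2570 + (73 - 31*(-75))*81) = 1/(-2570 + (73 + 2325)*81) = 1/(-2570 + 2398*81) = 1/(-2570 + 194238) = 1/191668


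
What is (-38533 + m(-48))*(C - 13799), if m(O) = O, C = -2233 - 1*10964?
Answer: 1041532676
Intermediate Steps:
C = -13197 (C = -2233 - 10964 = -13197)
(-38533 + m(-48))*(C - 13799) = (-38533 - 48)*(-13197 - 13799) = -38581*(-26996) = 1041532676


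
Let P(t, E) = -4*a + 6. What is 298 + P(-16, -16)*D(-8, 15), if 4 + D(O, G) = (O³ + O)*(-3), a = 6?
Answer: -27710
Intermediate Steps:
D(O, G) = -4 - 3*O - 3*O³ (D(O, G) = -4 + (O³ + O)*(-3) = -4 + (O + O³)*(-3) = -4 + (-3*O - 3*O³) = -4 - 3*O - 3*O³)
P(t, E) = -18 (P(t, E) = -4*6 + 6 = -24 + 6 = -18)
298 + P(-16, -16)*D(-8, 15) = 298 - 18*(-4 - 3*(-8) - 3*(-8)³) = 298 - 18*(-4 + 24 - 3*(-512)) = 298 - 18*(-4 + 24 + 1536) = 298 - 18*1556 = 298 - 28008 = -27710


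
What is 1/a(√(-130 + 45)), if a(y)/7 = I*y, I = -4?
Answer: I*√85/2380 ≈ 0.0038738*I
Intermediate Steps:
a(y) = -28*y (a(y) = 7*(-4*y) = -28*y)
1/a(√(-130 + 45)) = 1/(-28*√(-130 + 45)) = 1/(-28*I*√85) = I*√85/2380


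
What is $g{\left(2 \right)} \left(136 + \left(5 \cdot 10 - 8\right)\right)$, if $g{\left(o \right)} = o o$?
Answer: $712$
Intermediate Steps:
$g{\left(o \right)} = o^{2}$
$g{\left(2 \right)} \left(136 + \left(5 \cdot 10 - 8\right)\right) = 2^{2} \left(136 + \left(5 \cdot 10 - 8\right)\right) = 4 \left(136 + \left(50 - 8\right)\right) = 4 \left(136 + 42\right) = 4 \cdot 178 = 712$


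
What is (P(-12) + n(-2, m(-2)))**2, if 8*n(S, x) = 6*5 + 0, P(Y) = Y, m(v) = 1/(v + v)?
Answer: 1089/16 ≈ 68.063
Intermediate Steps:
m(v) = 1/(2*v)
n(S, x) = 15/4 (n(S, x) = (6*5 + 0)/8 = (30 + 0)/8 = (1/8)*30 = 15/4)
(P(-12) + n(-2, m(-2)))**2 = (-12 + 15/4)**2 = (-33/4)**2 = 1089/16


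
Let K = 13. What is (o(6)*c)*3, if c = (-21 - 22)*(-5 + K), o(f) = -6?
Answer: 6192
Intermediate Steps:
c = -344 (c = (-21 - 22)*(-5 + 13) = -43*8 = -344)
(o(6)*c)*3 = -6*(-344)*3 = 2064*3 = 6192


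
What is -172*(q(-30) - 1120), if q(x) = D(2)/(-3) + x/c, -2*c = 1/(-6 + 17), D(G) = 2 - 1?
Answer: 237532/3 ≈ 79177.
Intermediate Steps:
D(G) = 1
c = -1/22 (c = -1/(2*(-6 + 17)) = -½/11 = -½*1/11 = -1/22 ≈ -0.045455)
q(x) = -⅓ - 22*x (q(x) = 1/(-3) + x/(-1/22) = 1*(-⅓) + x*(-22) = -⅓ - 22*x)
-172*(q(-30) - 1120) = -172*((-⅓ - 22*(-30)) - 1120) = -172*((-⅓ + 660) - 1120) = -172*(1979/3 - 1120) = -172*(-1381/3) = 237532/3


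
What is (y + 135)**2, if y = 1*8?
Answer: 20449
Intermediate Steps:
y = 8
(y + 135)**2 = (8 + 135)**2 = 143**2 = 20449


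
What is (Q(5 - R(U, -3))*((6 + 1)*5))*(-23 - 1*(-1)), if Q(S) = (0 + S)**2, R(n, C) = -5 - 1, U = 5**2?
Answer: -93170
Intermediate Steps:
U = 25
R(n, C) = -6
Q(S) = S**2
(Q(5 - R(U, -3))*((6 + 1)*5))*(-23 - 1*(-1)) = ((5 - 1*(-6))**2*((6 + 1)*5))*(-23 - 1*(-1)) = ((5 + 6)**2*(7*5))*(-23 + 1) = (11**2*35)*(-22) = (121*35)*(-22) = 4235*(-22) = -93170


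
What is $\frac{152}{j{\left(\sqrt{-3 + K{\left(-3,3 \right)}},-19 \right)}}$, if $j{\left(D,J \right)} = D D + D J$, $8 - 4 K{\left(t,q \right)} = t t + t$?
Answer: $- \frac{304}{727} + \frac{5776 i \sqrt{10}}{3635} \approx -0.41816 + 5.0248 i$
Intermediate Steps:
$K{\left(t,q \right)} = 2 - \frac{t}{4} - \frac{t^{2}}{4}$ ($K{\left(t,q \right)} = 2 - \frac{t t + t}{4} = 2 - \frac{t^{2} + t}{4} = 2 - \frac{t + t^{2}}{4} = 2 - \left(\frac{t}{4} + \frac{t^{2}}{4}\right) = 2 - \frac{t}{4} - \frac{t^{2}}{4}$)
$j{\left(D,J \right)} = D^{2} + D J$
$\frac{152}{j{\left(\sqrt{-3 + K{\left(-3,3 \right)}},-19 \right)}} = \frac{152}{\sqrt{-3 - \left(- \frac{11}{4} + \frac{9}{4}\right)} \left(\sqrt{-3 - \left(- \frac{11}{4} + \frac{9}{4}\right)} - 19\right)} = \frac{152}{\sqrt{-3 + \left(2 + \frac{3}{4} - \frac{9}{4}\right)} \left(\sqrt{-3 + \left(2 + \frac{3}{4} - \frac{9}{4}\right)} - 19\right)} = \frac{152}{\sqrt{-3 + \frac{1}{2}} \left(\sqrt{-3 + \frac{1}{2}} - 19\right)} = \frac{152}{\sqrt{- \frac{5}{2}} \left(\sqrt{- \frac{5}{2}} - 19\right)} = \frac{152}{\frac{i \sqrt{10}}{2} \left(\frac{i \sqrt{10}}{2} - 19\right)} = \frac{152}{\frac{i \sqrt{10}}{2} \left(-19 + \frac{i \sqrt{10}}{2}\right)} = \frac{152}{\frac{1}{2} i \sqrt{10} \left(-19 + \frac{i \sqrt{10}}{2}\right)} = 152 \left(- \frac{i \sqrt{10}}{5 \left(-19 + \frac{i \sqrt{10}}{2}\right)}\right) = - \frac{152 i \sqrt{10}}{5 \left(-19 + \frac{i \sqrt{10}}{2}\right)}$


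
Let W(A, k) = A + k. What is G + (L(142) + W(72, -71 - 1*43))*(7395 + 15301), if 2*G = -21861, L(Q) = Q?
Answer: 4517339/2 ≈ 2.2587e+6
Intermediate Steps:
G = -21861/2 (G = (½)*(-21861) = -21861/2 ≈ -10931.)
G + (L(142) + W(72, -71 - 1*43))*(7395 + 15301) = -21861/2 + (142 + (72 + (-71 - 1*43)))*(7395 + 15301) = -21861/2 + (142 + (72 + (-71 - 43)))*22696 = -21861/2 + (142 + (72 - 114))*22696 = -21861/2 + (142 - 42)*22696 = -21861/2 + 100*22696 = -21861/2 + 2269600 = 4517339/2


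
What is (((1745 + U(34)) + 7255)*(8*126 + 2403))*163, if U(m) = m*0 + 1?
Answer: 5004492993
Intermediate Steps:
U(m) = 1 (U(m) = 0 + 1 = 1)
(((1745 + U(34)) + 7255)*(8*126 + 2403))*163 = (((1745 + 1) + 7255)*(8*126 + 2403))*163 = ((1746 + 7255)*(1008 + 2403))*163 = (9001*3411)*163 = 30702411*163 = 5004492993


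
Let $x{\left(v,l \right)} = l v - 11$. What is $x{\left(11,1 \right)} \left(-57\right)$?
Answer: $0$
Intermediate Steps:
$x{\left(v,l \right)} = -11 + l v$
$x{\left(11,1 \right)} \left(-57\right) = \left(-11 + 1 \cdot 11\right) \left(-57\right) = \left(-11 + 11\right) \left(-57\right) = 0 \left(-57\right) = 0$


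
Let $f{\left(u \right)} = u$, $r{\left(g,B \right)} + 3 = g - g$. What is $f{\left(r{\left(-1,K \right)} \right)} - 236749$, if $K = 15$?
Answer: $-236752$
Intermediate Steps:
$r{\left(g,B \right)} = -3$ ($r{\left(g,B \right)} = -3 + \left(g - g\right) = -3 + 0 = -3$)
$f{\left(r{\left(-1,K \right)} \right)} - 236749 = -3 - 236749 = -236752$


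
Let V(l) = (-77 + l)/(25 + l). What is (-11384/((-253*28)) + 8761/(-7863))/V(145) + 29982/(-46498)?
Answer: 380205318629/647501993754 ≈ 0.58719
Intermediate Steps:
V(l) = (-77 + l)/(25 + l)
(-11384/((-253*28)) + 8761/(-7863))/V(145) + 29982/(-46498) = (-11384/((-253*28)) + 8761/(-7863))/(((-77 + 145)/(25 + 145))) + 29982/(-46498) = (-11384/(-7084) + 8761*(-1/7863))/((68/170)) + 29982*(-1/46498) = (-11384*(-1/7084) - 8761/7863)/(((1/170)*68)) - 14991/23249 = (2846/1771 - 8761/7863)/(⅖) - 14991/23249 = (6862367/13925373)*(5/2) - 14991/23249 = 34311835/27850746 - 14991/23249 = 380205318629/647501993754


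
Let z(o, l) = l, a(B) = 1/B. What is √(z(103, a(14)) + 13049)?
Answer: √2557618/14 ≈ 114.23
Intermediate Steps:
√(z(103, a(14)) + 13049) = √(1/14 + 13049) = √(182687/14) = √2557618/14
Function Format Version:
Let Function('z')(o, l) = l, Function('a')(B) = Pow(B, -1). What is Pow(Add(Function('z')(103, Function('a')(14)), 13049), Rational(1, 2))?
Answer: Mul(Rational(1, 14), Pow(2557618, Rational(1, 2))) ≈ 114.23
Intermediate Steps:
Pow(Add(Function('z')(103, Function('a')(14)), 13049), Rational(1, 2)) = Pow(Add(Pow(14, -1), 13049), Rational(1, 2)) = Pow(Add(Rational(1, 14), 13049), Rational(1, 2)) = Pow(Rational(182687, 14), Rational(1, 2)) = Mul(Rational(1, 14), Pow(2557618, Rational(1, 2)))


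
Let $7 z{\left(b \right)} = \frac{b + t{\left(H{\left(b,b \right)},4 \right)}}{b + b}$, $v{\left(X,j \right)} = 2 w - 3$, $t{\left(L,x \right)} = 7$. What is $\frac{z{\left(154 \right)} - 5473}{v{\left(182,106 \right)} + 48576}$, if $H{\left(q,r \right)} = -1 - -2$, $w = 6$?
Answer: $- \frac{561887}{4988060} \approx -0.11265$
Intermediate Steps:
$H{\left(q,r \right)} = 1$ ($H{\left(q,r \right)} = -1 + 2 = 1$)
$v{\left(X,j \right)} = 9$ ($v{\left(X,j \right)} = 2 \cdot 6 - 3 = 12 - 3 = 9$)
$z{\left(b \right)} = \frac{7 + b}{14 b}$ ($z{\left(b \right)} = \frac{\left(b + 7\right) \frac{1}{b + b}}{7} = \frac{\left(7 + b\right) \frac{1}{2 b}}{7} = \frac{\frac{1}{2} \frac{1}{b} \left(7 + b\right)}{7} = \frac{7 + b}{14 b}$)
$\frac{z{\left(154 \right)} - 5473}{v{\left(182,106 \right)} + 48576} = \frac{\frac{7 + 154}{14 \cdot 154} - 5473}{9 + 48576} = \frac{\frac{1}{14} \cdot \frac{1}{154} \cdot 161 - 5473}{48585} = \left(\frac{23}{308} - 5473\right) \frac{1}{48585} = \left(- \frac{1685661}{308}\right) \frac{1}{48585} = - \frac{561887}{4988060}$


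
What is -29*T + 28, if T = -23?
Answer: 695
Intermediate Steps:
-29*T + 28 = -29*(-23) + 28 = 667 + 28 = 695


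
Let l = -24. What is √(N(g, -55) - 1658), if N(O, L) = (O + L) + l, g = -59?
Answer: 2*I*√449 ≈ 42.379*I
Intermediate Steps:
N(O, L) = -24 + L + O (N(O, L) = (O + L) - 24 = (L + O) - 24 = -24 + L + O)
√(N(g, -55) - 1658) = √((-24 - 55 - 59) - 1658) = √(-138 - 1658) = √(-1796) = 2*I*√449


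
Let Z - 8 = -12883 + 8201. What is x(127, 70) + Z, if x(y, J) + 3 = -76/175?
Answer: -818551/175 ≈ -4677.4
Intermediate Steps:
x(y, J) = -601/175 (x(y, J) = -3 - 76/175 = -601/175)
Z = -4674 (Z = 8 + (-12883 + 8201) = 8 - 4682 = -4674)
x(127, 70) + Z = -601/175 - 4674 = -818551/175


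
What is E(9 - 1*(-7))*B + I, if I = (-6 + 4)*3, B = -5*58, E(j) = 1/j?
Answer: -193/8 ≈ -24.125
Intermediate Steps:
B = -290
I = -6 (I = -2*3 = -6)
E(9 - 1*(-7))*B + I = -290/(9 - 1*(-7)) - 6 = -290/(9 + 7) - 6 = -290/16 - 6 = (1/16)*(-290) - 6 = -145/8 - 6 = -193/8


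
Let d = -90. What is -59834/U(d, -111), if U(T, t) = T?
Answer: 29917/45 ≈ 664.82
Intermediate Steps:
-59834/U(d, -111) = -59834/(-90) = -59834*(-1/90) = 29917/45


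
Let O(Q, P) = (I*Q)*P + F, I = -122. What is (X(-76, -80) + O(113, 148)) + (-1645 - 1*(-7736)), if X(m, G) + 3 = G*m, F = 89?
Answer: -2028071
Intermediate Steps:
X(m, G) = -3 + G*m
O(Q, P) = 89 - 122*P*Q (O(Q, P) = (-122*Q)*P + 89 = -122*P*Q + 89 = 89 - 122*P*Q)
(X(-76, -80) + O(113, 148)) + (-1645 - 1*(-7736)) = ((-3 - 80*(-76)) + (89 - 122*148*113)) + (-1645 - 1*(-7736)) = ((-3 + 6080) + (89 - 2040328)) + (-1645 + 7736) = (6077 - 2040239) + 6091 = -2034162 + 6091 = -2028071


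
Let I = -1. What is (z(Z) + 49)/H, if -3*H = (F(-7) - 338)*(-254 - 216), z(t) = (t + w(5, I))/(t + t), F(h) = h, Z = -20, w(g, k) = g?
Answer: -79/86480 ≈ -0.00091351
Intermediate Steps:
z(t) = (5 + t)/(2*t) (z(t) = (t + 5)/(t + t) = (5 + t)/((2*t)) = (5 + t)*(1/(2*t)) = (5 + t)/(2*t))
H = -54050 (H = -(-7 - 338)*(-254 - 216)/3 = -(-115)*(-470) = -⅓*162150 = -54050)
(z(Z) + 49)/H = ((½)*(5 - 20)/(-20) + 49)/(-54050) = ((½)*(-1/20)*(-15) + 49)*(-1/54050) = (3/8 + 49)*(-1/54050) = (395/8)*(-1/54050) = -79/86480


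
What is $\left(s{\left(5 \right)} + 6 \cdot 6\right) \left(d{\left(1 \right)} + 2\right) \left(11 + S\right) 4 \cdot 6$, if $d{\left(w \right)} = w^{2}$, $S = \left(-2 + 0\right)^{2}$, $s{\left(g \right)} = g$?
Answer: $44280$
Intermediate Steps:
$S = 4$ ($S = \left(-2\right)^{2} = 4$)
$\left(s{\left(5 \right)} + 6 \cdot 6\right) \left(d{\left(1 \right)} + 2\right) \left(11 + S\right) 4 \cdot 6 = \left(5 + 6 \cdot 6\right) \left(1^{2} + 2\right) \left(11 + 4\right) 4 \cdot 6 = \left(5 + 36\right) \left(1 + 2\right) 15 \cdot 24 = 41 \cdot 3 \cdot 15 \cdot 24 = 41 \cdot 45 \cdot 24 = 1845 \cdot 24 = 44280$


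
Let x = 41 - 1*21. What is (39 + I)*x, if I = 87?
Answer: 2520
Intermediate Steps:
x = 20 (x = 41 - 21 = 20)
(39 + I)*x = (39 + 87)*20 = 126*20 = 2520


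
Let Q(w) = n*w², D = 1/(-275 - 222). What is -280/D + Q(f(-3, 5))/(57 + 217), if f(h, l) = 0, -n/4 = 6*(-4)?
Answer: 139160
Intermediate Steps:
n = 96 (n = -24*(-4) = -4*(-24) = 96)
D = -1/497 (D = 1/(-497) = -1/497 ≈ -0.0020121)
Q(w) = 96*w²
-280/D + Q(f(-3, 5))/(57 + 217) = -280/(-1/497) + (96*0²)/(57 + 217) = -280*(-497) + (96*0)/274 = 139160 + 0*(1/274) = 139160 + 0 = 139160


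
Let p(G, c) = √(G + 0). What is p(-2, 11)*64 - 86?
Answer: -86 + 64*I*√2 ≈ -86.0 + 90.51*I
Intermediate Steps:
p(G, c) = √G
p(-2, 11)*64 - 86 = √(-2)*64 - 86 = (I*√2)*64 - 86 = 64*I*√2 - 86 = -86 + 64*I*√2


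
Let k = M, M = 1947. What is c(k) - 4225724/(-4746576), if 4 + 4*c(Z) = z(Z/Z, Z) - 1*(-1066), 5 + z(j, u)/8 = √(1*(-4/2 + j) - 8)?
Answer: 304243973/1186644 + 6*I ≈ 256.39 + 6.0*I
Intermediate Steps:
k = 1947
z(j, u) = -40 + 8*√(-10 + j) (z(j, u) = -40 + 8*√(1*(-4/2 + j) - 8) = -40 + 8*√(1*(-4*½ + j) - 8) = -40 + 8*√(1*(-2 + j) - 8) = -40 + 8*√((-2 + j) - 8) = -40 + 8*√(-10 + j))
c(Z) = 511/2 + 6*I (c(Z) = -1 + ((-40 + 8*√(-10 + Z/Z)) - 1*(-1066))/4 = -1 + ((-40 + 8*√(-10 + 1)) + 1066)/4 = -1 + ((-40 + 8*√(-9)) + 1066)/4 = -1 + ((-40 + 8*(3*I)) + 1066)/4 = -1 + ((-40 + 24*I) + 1066)/4 = -1 + (1026 + 24*I)/4 = -1 + (513/2 + 6*I) = 511/2 + 6*I)
c(k) - 4225724/(-4746576) = (511/2 + 6*I) - 4225724/(-4746576) = (511/2 + 6*I) - 4225724*(-1)/4746576 = (511/2 + 6*I) - 1*(-1056431/1186644) = (511/2 + 6*I) + 1056431/1186644 = 304243973/1186644 + 6*I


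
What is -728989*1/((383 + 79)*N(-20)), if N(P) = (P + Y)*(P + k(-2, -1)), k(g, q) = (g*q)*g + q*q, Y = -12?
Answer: -728989/340032 ≈ -2.1439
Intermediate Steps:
k(g, q) = q² + q*g² (k(g, q) = q*g² + q² = q² + q*g²)
N(P) = (-12 + P)*(-3 + P) (N(P) = (P - 12)*(P - (-1 + (-2)²)) = (-12 + P)*(P - (-1 + 4)) = (-12 + P)*(P - 1*3) = (-12 + P)*(P - 3) = (-12 + P)*(-3 + P))
-728989*1/((383 + 79)*N(-20)) = -728989*1/((383 + 79)*(36 + (-20)² - 15*(-20))) = -728989*1/(462*(36 + 400 + 300)) = -728989/(736*462) = -728989/340032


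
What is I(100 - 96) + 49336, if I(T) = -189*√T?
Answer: 48958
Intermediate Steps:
I(100 - 96) + 49336 = -189*√(100 - 96) + 49336 = -189*√4 + 49336 = -189*2 + 49336 = -378 + 49336 = 48958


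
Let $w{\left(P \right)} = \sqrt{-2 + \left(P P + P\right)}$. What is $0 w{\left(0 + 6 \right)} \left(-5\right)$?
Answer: $0$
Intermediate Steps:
$w{\left(P \right)} = \sqrt{-2 + P + P^{2}}$ ($w{\left(P \right)} = \sqrt{-2 + \left(P^{2} + P\right)} = \sqrt{-2 + \left(P + P^{2}\right)} = \sqrt{-2 + P + P^{2}}$)
$0 w{\left(0 + 6 \right)} \left(-5\right) = 0 \sqrt{-2 + \left(0 + 6\right) + \left(0 + 6\right)^{2}} \left(-5\right) = 0 \sqrt{-2 + 6 + 6^{2}} \left(-5\right) = 0 \sqrt{-2 + 6 + 36} \left(-5\right) = 0 \sqrt{40} \left(-5\right) = 0 \cdot 2 \sqrt{10} \left(-5\right) = 0 \left(-5\right) = 0$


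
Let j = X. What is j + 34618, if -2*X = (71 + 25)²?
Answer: 30010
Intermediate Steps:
X = -4608 (X = -(71 + 25)²/2 = -½*96² = -½*9216 = -4608)
j = -4608
j + 34618 = -4608 + 34618 = 30010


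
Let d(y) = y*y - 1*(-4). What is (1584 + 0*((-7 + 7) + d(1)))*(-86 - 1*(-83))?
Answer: -4752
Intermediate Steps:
d(y) = 4 + y² (d(y) = y² + 4 = 4 + y²)
(1584 + 0*((-7 + 7) + d(1)))*(-86 - 1*(-83)) = (1584 + 0*((-7 + 7) + (4 + 1²)))*(-86 - 1*(-83)) = (1584 + 0*(0 + (4 + 1)))*(-86 + 83) = (1584 + 0*(0 + 5))*(-3) = (1584 + 0*5)*(-3) = (1584 + 0)*(-3) = 1584*(-3) = -4752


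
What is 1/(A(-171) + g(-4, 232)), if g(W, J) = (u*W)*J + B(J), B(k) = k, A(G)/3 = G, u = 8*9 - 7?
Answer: -1/60601 ≈ -1.6501e-5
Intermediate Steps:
u = 65 (u = 72 - 7 = 65)
A(G) = 3*G
g(W, J) = J + 65*J*W (g(W, J) = (65*W)*J + J = 65*J*W + J = J + 65*J*W)
1/(A(-171) + g(-4, 232)) = 1/(3*(-171) + 232*(1 + 65*(-4))) = 1/(-513 + 232*(1 - 260)) = 1/(-513 + 232*(-259)) = 1/(-513 - 60088) = 1/(-60601) = -1/60601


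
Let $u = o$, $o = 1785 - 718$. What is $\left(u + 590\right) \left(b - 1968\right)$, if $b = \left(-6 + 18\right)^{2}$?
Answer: $-3022368$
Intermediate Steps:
$o = 1067$ ($o = 1785 - 718 = 1067$)
$u = 1067$
$b = 144$ ($b = 12^{2} = 144$)
$\left(u + 590\right) \left(b - 1968\right) = \left(1067 + 590\right) \left(144 - 1968\right) = 1657 \left(-1824\right) = -3022368$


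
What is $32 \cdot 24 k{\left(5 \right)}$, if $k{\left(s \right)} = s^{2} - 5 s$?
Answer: $0$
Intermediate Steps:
$32 \cdot 24 k{\left(5 \right)} = 32 \cdot 24 \cdot 5 \left(-5 + 5\right) = 768 \cdot 5 \cdot 0 = 768 \cdot 0 = 0$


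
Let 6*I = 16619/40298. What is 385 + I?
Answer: 93104999/241788 ≈ 385.07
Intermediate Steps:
I = 16619/241788 (I = (16619/40298)/6 = (16619*(1/40298))/6 = (⅙)*(16619/40298) = 16619/241788 ≈ 0.068734)
385 + I = 385 + 16619/241788 = 93104999/241788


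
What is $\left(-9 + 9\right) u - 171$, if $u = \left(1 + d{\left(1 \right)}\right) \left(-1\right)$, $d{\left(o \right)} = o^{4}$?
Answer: $-171$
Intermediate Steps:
$u = -2$ ($u = \left(1 + 1^{4}\right) \left(-1\right) = \left(1 + 1\right) \left(-1\right) = 2 \left(-1\right) = -2$)
$\left(-9 + 9\right) u - 171 = \left(-9 + 9\right) \left(-2\right) - 171 = 0 \left(-2\right) - 171 = 0 - 171 = -171$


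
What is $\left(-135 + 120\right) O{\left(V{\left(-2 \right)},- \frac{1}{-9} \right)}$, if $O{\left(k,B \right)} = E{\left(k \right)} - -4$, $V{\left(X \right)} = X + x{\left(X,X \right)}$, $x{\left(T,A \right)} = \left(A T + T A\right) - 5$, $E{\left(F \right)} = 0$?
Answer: $-60$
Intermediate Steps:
$x{\left(T,A \right)} = -5 + 2 A T$ ($x{\left(T,A \right)} = \left(A T + A T\right) - 5 = 2 A T - 5 = -5 + 2 A T$)
$V{\left(X \right)} = -5 + X + 2 X^{2}$ ($V{\left(X \right)} = X + \left(-5 + 2 X X\right) = X + \left(-5 + 2 X^{2}\right) = -5 + X + 2 X^{2}$)
$O{\left(k,B \right)} = 4$ ($O{\left(k,B \right)} = 0 - -4 = 0 + 4 = 4$)
$\left(-135 + 120\right) O{\left(V{\left(-2 \right)},- \frac{1}{-9} \right)} = \left(-135 + 120\right) 4 = \left(-15\right) 4 = -60$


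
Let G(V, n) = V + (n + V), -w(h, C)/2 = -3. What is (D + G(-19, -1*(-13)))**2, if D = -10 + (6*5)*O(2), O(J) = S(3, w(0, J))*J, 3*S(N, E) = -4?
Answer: 13225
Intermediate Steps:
w(h, C) = 6 (w(h, C) = -2*(-3) = 6)
S(N, E) = -4/3 (S(N, E) = (1/3)*(-4) = -4/3)
O(J) = -4*J/3
G(V, n) = n + 2*V (G(V, n) = V + (V + n) = n + 2*V)
D = -90 (D = -10 + (6*5)*(-4/3*2) = -10 + 30*(-8/3) = -10 - 80 = -90)
(D + G(-19, -1*(-13)))**2 = (-90 + (-1*(-13) + 2*(-19)))**2 = (-90 + (13 - 38))**2 = (-90 - 25)**2 = (-115)**2 = 13225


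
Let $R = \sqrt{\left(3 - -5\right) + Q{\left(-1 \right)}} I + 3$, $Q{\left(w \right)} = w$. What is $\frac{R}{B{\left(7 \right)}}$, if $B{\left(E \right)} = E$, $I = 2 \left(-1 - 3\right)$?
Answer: $\frac{3}{7} - \frac{8 \sqrt{7}}{7} \approx -2.5951$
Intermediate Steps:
$I = -8$ ($I = 2 \left(-4\right) = -8$)
$R = 3 - 8 \sqrt{7}$ ($R = \sqrt{\left(3 - -5\right) - 1} \left(-8\right) + 3 = \sqrt{\left(3 + 5\right) - 1} \left(-8\right) + 3 = \sqrt{8 - 1} \left(-8\right) + 3 = \sqrt{7} \left(-8\right) + 3 = - 8 \sqrt{7} + 3 = 3 - 8 \sqrt{7} \approx -18.166$)
$\frac{R}{B{\left(7 \right)}} = \frac{3 - 8 \sqrt{7}}{7} = \left(3 - 8 \sqrt{7}\right) \frac{1}{7} = \frac{3}{7} - \frac{8 \sqrt{7}}{7}$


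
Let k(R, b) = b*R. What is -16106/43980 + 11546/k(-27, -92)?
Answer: 423719/98955 ≈ 4.2819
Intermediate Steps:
k(R, b) = R*b
-16106/43980 + 11546/k(-27, -92) = -16106/43980 + 11546/((-27*(-92))) = -16106*1/43980 + 11546/2484 = -8053/21990 + 11546*(1/2484) = -8053/21990 + 251/54 = 423719/98955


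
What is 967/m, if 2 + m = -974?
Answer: -967/976 ≈ -0.99078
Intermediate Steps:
m = -976 (m = -2 - 974 = -976)
967/m = 967/(-976) = 967*(-1/976) = -967/976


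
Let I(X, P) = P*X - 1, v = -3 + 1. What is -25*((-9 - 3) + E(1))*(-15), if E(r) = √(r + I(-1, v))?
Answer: -4500 + 375*√2 ≈ -3969.7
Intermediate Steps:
v = -2
I(X, P) = -1 + P*X
E(r) = √(1 + r) (E(r) = √(r + (-1 - 2*(-1))) = √(r + (-1 + 2)) = √(r + 1) = √(1 + r))
-25*((-9 - 3) + E(1))*(-15) = -25*((-9 - 3) + √(1 + 1))*(-15) = -25*(-12 + √2)*(-15) = (300 - 25*√2)*(-15) = -4500 + 375*√2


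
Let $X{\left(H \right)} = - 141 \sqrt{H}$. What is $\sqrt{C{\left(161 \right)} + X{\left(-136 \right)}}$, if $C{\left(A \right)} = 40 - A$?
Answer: $\sqrt{-121 - 282 i \sqrt{34}} \approx 27.639 - 29.747 i$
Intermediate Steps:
$\sqrt{C{\left(161 \right)} + X{\left(-136 \right)}} = \sqrt{\left(40 - 161\right) - 141 \sqrt{-136}} = \sqrt{\left(40 - 161\right) - 141 \cdot 2 i \sqrt{34}} = \sqrt{-121 - 282 i \sqrt{34}}$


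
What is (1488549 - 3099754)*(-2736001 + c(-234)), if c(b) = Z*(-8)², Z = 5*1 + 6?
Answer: 4407124202885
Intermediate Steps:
Z = 11 (Z = 5 + 6 = 11)
c(b) = 704 (c(b) = 11*(-8)² = 11*64 = 704)
(1488549 - 3099754)*(-2736001 + c(-234)) = (1488549 - 3099754)*(-2736001 + 704) = -1611205*(-2735297) = 4407124202885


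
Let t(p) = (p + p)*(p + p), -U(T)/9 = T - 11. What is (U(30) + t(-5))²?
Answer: 5041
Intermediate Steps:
U(T) = 99 - 9*T (U(T) = -9*(T - 11) = -9*(-11 + T) = 99 - 9*T)
t(p) = 4*p² (t(p) = (2*p)*(2*p) = 4*p²)
(U(30) + t(-5))² = ((99 - 9*30) + 4*(-5)²)² = ((99 - 270) + 4*25)² = (-171 + 100)² = (-71)² = 5041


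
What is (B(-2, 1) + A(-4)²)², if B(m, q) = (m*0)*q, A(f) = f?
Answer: 256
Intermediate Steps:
B(m, q) = 0 (B(m, q) = 0*q = 0)
(B(-2, 1) + A(-4)²)² = (0 + (-4)²)² = (0 + 16)² = 16² = 256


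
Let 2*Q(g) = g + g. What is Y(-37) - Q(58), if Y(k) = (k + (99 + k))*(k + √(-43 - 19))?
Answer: -983 + 25*I*√62 ≈ -983.0 + 196.85*I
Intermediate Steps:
Q(g) = g (Q(g) = (g + g)/2 = (2*g)/2 = g)
Y(k) = (99 + 2*k)*(k + I*√62) (Y(k) = (99 + 2*k)*(k + √(-62)) = (99 + 2*k)*(k + I*√62))
Y(-37) - Q(58) = (2*(-37)² + 99*(-37) + 99*I*√62 + 2*I*(-37)*√62) - 1*58 = (2*1369 - 3663 + 99*I*√62 - 74*I*√62) - 58 = (2738 - 3663 + 99*I*√62 - 74*I*√62) - 58 = (-925 + 25*I*√62) - 58 = -983 + 25*I*√62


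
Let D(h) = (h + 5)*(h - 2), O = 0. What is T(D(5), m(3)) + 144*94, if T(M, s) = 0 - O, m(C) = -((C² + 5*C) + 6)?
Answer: 13536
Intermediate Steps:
m(C) = -6 - C² - 5*C (m(C) = -(6 + C² + 5*C) = -6 - C² - 5*C)
D(h) = (-2 + h)*(5 + h) (D(h) = (5 + h)*(-2 + h) = (-2 + h)*(5 + h))
T(M, s) = 0 (T(M, s) = 0 - 1*0 = 0 + 0 = 0)
T(D(5), m(3)) + 144*94 = 0 + 144*94 = 0 + 13536 = 13536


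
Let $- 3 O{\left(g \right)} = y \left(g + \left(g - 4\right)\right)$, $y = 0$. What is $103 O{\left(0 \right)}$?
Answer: $0$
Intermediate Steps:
$O{\left(g \right)} = 0$ ($O{\left(g \right)} = - \frac{0 \left(g + \left(g - 4\right)\right)}{3} = - \frac{0 \left(g + \left(-4 + g\right)\right)}{3} = - \frac{0 \left(-4 + 2 g\right)}{3} = \left(- \frac{1}{3}\right) 0 = 0$)
$103 O{\left(0 \right)} = 103 \cdot 0 = 0$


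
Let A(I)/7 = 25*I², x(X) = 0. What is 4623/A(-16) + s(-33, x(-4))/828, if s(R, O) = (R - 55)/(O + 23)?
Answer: 21024503/213292800 ≈ 0.098571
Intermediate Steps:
s(R, O) = (-55 + R)/(23 + O)
A(I) = 175*I² (A(I) = 7*(25*I²) = 175*I²)
4623/A(-16) + s(-33, x(-4))/828 = 4623/((175*(-16)²)) + ((-55 - 33)/(23 + 0))/828 = 4623/((175*256)) + (-88/23)*(1/828) = 4623/44800 + ((1/23)*(-88))*(1/828) = 4623*(1/44800) - 88/23*1/828 = 4623/44800 - 22/4761 = 21024503/213292800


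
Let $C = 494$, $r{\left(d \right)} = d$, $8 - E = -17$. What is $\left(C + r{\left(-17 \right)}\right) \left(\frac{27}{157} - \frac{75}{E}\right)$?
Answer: $- \frac{211788}{157} \approx -1349.0$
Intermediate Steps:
$E = 25$ ($E = 8 - -17 = 8 + 17 = 25$)
$\left(C + r{\left(-17 \right)}\right) \left(\frac{27}{157} - \frac{75}{E}\right) = \left(494 - 17\right) \left(\frac{27}{157} - \frac{75}{25}\right) = 477 \left(27 \cdot \frac{1}{157} - 3\right) = 477 \left(\frac{27}{157} - 3\right) = 477 \left(- \frac{444}{157}\right) = - \frac{211788}{157}$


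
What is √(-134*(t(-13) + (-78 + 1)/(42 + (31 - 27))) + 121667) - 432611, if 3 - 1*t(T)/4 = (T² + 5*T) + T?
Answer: -432611 + 2*√22358093/23 ≈ -4.3220e+5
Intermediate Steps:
t(T) = 12 - 24*T - 4*T² (t(T) = 12 - 4*((T² + 5*T) + T) = 12 - 4*(T² + 6*T) = 12 + (-24*T - 4*T²) = 12 - 24*T - 4*T²)
√(-134*(t(-13) + (-78 + 1)/(42 + (31 - 27))) + 121667) - 432611 = √(-134*((12 - 24*(-13) - 4*(-13)²) + (-78 + 1)/(42 + (31 - 27))) + 121667) - 432611 = √(-134*((12 + 312 - 4*169) - 77/(42 + 4)) + 121667) - 432611 = √(-134*((12 + 312 - 676) - 77/46) + 121667) - 432611 = √(-134*(-352 - 77*1/46) + 121667) - 432611 = √(-134*(-352 - 77/46) + 121667) - 432611 = √(-134*(-16269/46) + 121667) - 432611 = √(1090023/23 + 121667) - 432611 = √(3888364/23) - 432611 = 2*√22358093/23 - 432611 = -432611 + 2*√22358093/23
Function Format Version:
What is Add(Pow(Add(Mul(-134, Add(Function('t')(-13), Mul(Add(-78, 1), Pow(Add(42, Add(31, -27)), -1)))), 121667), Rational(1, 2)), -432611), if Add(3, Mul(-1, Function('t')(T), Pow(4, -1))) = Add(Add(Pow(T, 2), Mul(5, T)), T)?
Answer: Add(-432611, Mul(Rational(2, 23), Pow(22358093, Rational(1, 2)))) ≈ -4.3220e+5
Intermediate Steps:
Function('t')(T) = Add(12, Mul(-24, T), Mul(-4, Pow(T, 2))) (Function('t')(T) = Add(12, Mul(-4, Add(Add(Pow(T, 2), Mul(5, T)), T))) = Add(12, Mul(-4, Add(Pow(T, 2), Mul(6, T)))) = Add(12, Add(Mul(-24, T), Mul(-4, Pow(T, 2)))) = Add(12, Mul(-24, T), Mul(-4, Pow(T, 2))))
Add(Pow(Add(Mul(-134, Add(Function('t')(-13), Mul(Add(-78, 1), Pow(Add(42, Add(31, -27)), -1)))), 121667), Rational(1, 2)), -432611) = Add(Pow(Add(Mul(-134, Add(Add(12, Mul(-24, -13), Mul(-4, Pow(-13, 2))), Mul(Add(-78, 1), Pow(Add(42, Add(31, -27)), -1)))), 121667), Rational(1, 2)), -432611) = Add(Pow(Add(Mul(-134, Add(Add(12, 312, Mul(-4, 169)), Mul(-77, Pow(Add(42, 4), -1)))), 121667), Rational(1, 2)), -432611) = Add(Pow(Add(Mul(-134, Add(Add(12, 312, -676), Mul(-77, Pow(46, -1)))), 121667), Rational(1, 2)), -432611) = Add(Pow(Add(Mul(-134, Add(-352, Mul(-77, Rational(1, 46)))), 121667), Rational(1, 2)), -432611) = Add(Pow(Add(Mul(-134, Add(-352, Rational(-77, 46))), 121667), Rational(1, 2)), -432611) = Add(Pow(Add(Mul(-134, Rational(-16269, 46)), 121667), Rational(1, 2)), -432611) = Add(Pow(Add(Rational(1090023, 23), 121667), Rational(1, 2)), -432611) = Add(Pow(Rational(3888364, 23), Rational(1, 2)), -432611) = Add(Mul(Rational(2, 23), Pow(22358093, Rational(1, 2))), -432611) = Add(-432611, Mul(Rational(2, 23), Pow(22358093, Rational(1, 2))))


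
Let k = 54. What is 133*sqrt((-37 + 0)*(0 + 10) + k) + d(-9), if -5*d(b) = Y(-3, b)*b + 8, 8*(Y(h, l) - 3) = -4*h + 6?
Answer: 157/20 + 266*I*sqrt(79) ≈ 7.85 + 2364.3*I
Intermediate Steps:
Y(h, l) = 15/4 - h/2 (Y(h, l) = 3 + (-4*h + 6)/8 = 3 + (6 - 4*h)/8 = 3 + (3/4 - h/2) = 15/4 - h/2)
d(b) = -8/5 - 21*b/20 (d(b) = -((15/4 - 1/2*(-3))*b + 8)/5 = -((15/4 + 3/2)*b + 8)/5 = -(21*b/4 + 8)/5 = -(8 + 21*b/4)/5 = -8/5 - 21*b/20)
133*sqrt((-37 + 0)*(0 + 10) + k) + d(-9) = 133*sqrt((-37 + 0)*(0 + 10) + 54) + (-8/5 - 21/20*(-9)) = 133*sqrt(-37*10 + 54) + (-8/5 + 189/20) = 133*sqrt(-370 + 54) + 157/20 = 133*sqrt(-316) + 157/20 = 133*(2*I*sqrt(79)) + 157/20 = 266*I*sqrt(79) + 157/20 = 157/20 + 266*I*sqrt(79)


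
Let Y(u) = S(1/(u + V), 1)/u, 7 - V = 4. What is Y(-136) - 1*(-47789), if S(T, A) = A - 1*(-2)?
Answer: 6499301/136 ≈ 47789.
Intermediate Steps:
V = 3 (V = 7 - 1*4 = 7 - 4 = 3)
S(T, A) = 2 + A (S(T, A) = A + 2 = 2 + A)
Y(u) = 3/u (Y(u) = (2 + 1)/u = 3/u)
Y(-136) - 1*(-47789) = 3/(-136) - 1*(-47789) = 3*(-1/136) + 47789 = -3/136 + 47789 = 6499301/136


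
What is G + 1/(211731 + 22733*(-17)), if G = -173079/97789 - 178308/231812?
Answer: -2514298298030117/990223900677410 ≈ -2.5391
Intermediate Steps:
G = -14389587540/5667165917 (G = -173079*1/97789 - 178308*1/231812 = -173079/97789 - 44577/57953 = -14389587540/5667165917 ≈ -2.5391)
G + 1/(211731 + 22733*(-17)) = -14389587540/5667165917 + 1/(211731 + 22733*(-17)) = -14389587540/5667165917 + 1/(211731 - 386461) = -14389587540/5667165917 + 1/(-174730) = -14389587540/5667165917 - 1/174730 = -2514298298030117/990223900677410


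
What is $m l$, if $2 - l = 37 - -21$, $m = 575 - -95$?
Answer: $-37520$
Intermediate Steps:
$m = 670$ ($m = 575 + 95 = 670$)
$l = -56$ ($l = 2 - \left(37 - -21\right) = 2 - \left(37 + 21\right) = 2 - 58 = -56$)
$m l = 670 \left(-56\right) = -37520$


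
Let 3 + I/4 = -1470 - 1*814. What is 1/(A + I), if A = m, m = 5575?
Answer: -1/3573 ≈ -0.00027988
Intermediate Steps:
A = 5575
I = -9148 (I = -12 + 4*(-1470 - 1*814) = -12 + 4*(-1470 - 814) = -12 + 4*(-2284) = -12 - 9136 = -9148)
1/(A + I) = 1/(5575 - 9148) = 1/(-3573) = -1/3573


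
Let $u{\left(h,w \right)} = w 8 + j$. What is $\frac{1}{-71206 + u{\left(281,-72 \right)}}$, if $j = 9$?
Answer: $- \frac{1}{71773} \approx -1.3933 \cdot 10^{-5}$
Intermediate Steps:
$u{\left(h,w \right)} = 9 + 8 w$ ($u{\left(h,w \right)} = w 8 + 9 = 8 w + 9 = 9 + 8 w$)
$\frac{1}{-71206 + u{\left(281,-72 \right)}} = \frac{1}{-71206 + \left(9 + 8 \left(-72\right)\right)} = \frac{1}{-71206 + \left(9 - 576\right)} = \frac{1}{-71206 - 567} = \frac{1}{-71773} = - \frac{1}{71773}$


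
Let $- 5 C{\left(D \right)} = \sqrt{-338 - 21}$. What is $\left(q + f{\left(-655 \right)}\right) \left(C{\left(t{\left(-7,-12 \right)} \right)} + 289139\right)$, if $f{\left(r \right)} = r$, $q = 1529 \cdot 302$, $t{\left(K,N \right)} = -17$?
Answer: $133322860317 - \frac{461103 i \sqrt{359}}{5} \approx 1.3332 \cdot 10^{11} - 1.7473 \cdot 10^{6} i$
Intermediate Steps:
$q = 461758$
$C{\left(D \right)} = - \frac{i \sqrt{359}}{5}$ ($C{\left(D \right)} = - \frac{\sqrt{-338 - 21}}{5} = - \frac{\sqrt{-359}}{5} = - \frac{i \sqrt{359}}{5}$)
$\left(q + f{\left(-655 \right)}\right) \left(C{\left(t{\left(-7,-12 \right)} \right)} + 289139\right) = \left(461758 - 655\right) \left(- \frac{i \sqrt{359}}{5} + 289139\right) = 461103 \left(289139 - \frac{i \sqrt{359}}{5}\right) = 133322860317 - \frac{461103 i \sqrt{359}}{5}$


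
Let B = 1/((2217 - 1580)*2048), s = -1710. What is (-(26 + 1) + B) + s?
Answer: -2266048511/1304576 ≈ -1737.0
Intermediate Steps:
B = 1/1304576 (B = (1/2048)/637 = (1/637)*(1/2048) = 1/1304576 ≈ 7.6653e-7)
(-(26 + 1) + B) + s = (-(26 + 1) + 1/1304576) - 1710 = (-1*27 + 1/1304576) - 1710 = (-27 + 1/1304576) - 1710 = -35223551/1304576 - 1710 = -2266048511/1304576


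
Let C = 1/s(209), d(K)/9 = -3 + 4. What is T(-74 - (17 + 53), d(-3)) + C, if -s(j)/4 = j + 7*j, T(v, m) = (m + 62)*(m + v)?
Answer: -64104481/6688 ≈ -9585.0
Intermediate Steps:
d(K) = 9 (d(K) = 9*(-3 + 4) = 9*1 = 9)
T(v, m) = (62 + m)*(m + v)
s(j) = -32*j (s(j) = -4*(j + 7*j) = -32*j)
C = -1/6688 (C = 1/(-32*209) = 1/(-6688) = -1/6688 ≈ -0.00014952)
T(-74 - (17 + 53), d(-3)) + C = (9² + 62*9 + 62*(-74 - (17 + 53)) + 9*(-74 - (17 + 53))) - 1/6688 = (81 + 558 + 62*(-74 - 1*70) + 9*(-74 - 1*70)) - 1/6688 = (81 + 558 + 62*(-74 - 70) + 9*(-74 - 70)) - 1/6688 = (81 + 558 + 62*(-144) + 9*(-144)) - 1/6688 = (81 + 558 - 8928 - 1296) - 1/6688 = -9585 - 1/6688 = -64104481/6688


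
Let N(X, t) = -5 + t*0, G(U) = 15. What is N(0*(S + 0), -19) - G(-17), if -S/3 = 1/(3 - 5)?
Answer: -20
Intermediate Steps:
S = 3/2 (S = -3/(3 - 5) = -3/(-2) = -3*(-½) = 3/2 ≈ 1.5000)
N(X, t) = -5 (N(X, t) = -5 + 0 = -5)
N(0*(S + 0), -19) - G(-17) = -5 - 1*15 = -5 - 15 = -20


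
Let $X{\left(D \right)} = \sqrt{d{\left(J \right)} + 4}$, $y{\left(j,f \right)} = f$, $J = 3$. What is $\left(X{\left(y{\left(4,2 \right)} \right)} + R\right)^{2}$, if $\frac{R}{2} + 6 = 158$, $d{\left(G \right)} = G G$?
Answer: $\left(304 + \sqrt{13}\right)^{2} \approx 94621.0$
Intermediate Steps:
$d{\left(G \right)} = G^{2}$
$X{\left(D \right)} = \sqrt{13}$ ($X{\left(D \right)} = \sqrt{3^{2} + 4} = \sqrt{9 + 4} = \sqrt{13}$)
$R = 304$ ($R = -12 + 2 \cdot 158 = -12 + 316 = 304$)
$\left(X{\left(y{\left(4,2 \right)} \right)} + R\right)^{2} = \left(\sqrt{13} + 304\right)^{2} = \left(304 + \sqrt{13}\right)^{2}$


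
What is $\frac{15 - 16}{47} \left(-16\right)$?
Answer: $\frac{16}{47} \approx 0.34043$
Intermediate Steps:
$\frac{15 - 16}{47} \left(-16\right) = \frac{1}{47} \left(-1\right) \left(-16\right) = \left(- \frac{1}{47}\right) \left(-16\right) = \frac{16}{47}$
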